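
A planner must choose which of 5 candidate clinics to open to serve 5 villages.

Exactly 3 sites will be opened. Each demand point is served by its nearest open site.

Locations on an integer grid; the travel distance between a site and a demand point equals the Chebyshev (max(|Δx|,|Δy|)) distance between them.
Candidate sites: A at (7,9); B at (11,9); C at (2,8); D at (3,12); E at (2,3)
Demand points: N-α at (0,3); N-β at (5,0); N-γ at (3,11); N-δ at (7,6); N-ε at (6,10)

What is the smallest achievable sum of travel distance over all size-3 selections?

10

Open {A, D, E}.
  N-α→E 2, N-β→E 3, N-γ→D 1, N-δ→A 3, N-ε→A 1  ⇒ total 10.
Compare {A, C, E}: total 12.
Compare {A, B, E}: total 13.
No size-3 selection does better; minimum is 10.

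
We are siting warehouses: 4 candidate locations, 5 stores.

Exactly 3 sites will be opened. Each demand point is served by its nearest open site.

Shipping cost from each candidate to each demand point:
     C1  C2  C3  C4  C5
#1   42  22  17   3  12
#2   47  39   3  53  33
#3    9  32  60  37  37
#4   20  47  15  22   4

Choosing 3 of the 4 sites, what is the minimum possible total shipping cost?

49

Open {#1, #2, #3}.
  C1→#3 9, C2→#1 22, C3→#2 3, C4→#1 3, C5→#1 12  ⇒ total 49.
Compare {#1, #2, #4}: total 52.
Compare {#1, #3, #4}: total 53.
No size-3 selection does better; minimum is 49.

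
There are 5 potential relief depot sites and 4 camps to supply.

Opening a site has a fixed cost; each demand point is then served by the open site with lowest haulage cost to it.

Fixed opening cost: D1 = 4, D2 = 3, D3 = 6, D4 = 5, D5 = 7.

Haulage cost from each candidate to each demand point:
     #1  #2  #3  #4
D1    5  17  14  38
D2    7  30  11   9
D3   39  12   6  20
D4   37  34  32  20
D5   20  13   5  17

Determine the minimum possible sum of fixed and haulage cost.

Open {D2, D3}: assign each demand point to its cheapest open site.
  #1→D2 7, #2→D3 12, #3→D3 6, #4→D2 9
  haulage cost 34, fixed 9 → total 43.
Compare {D2, D5}: haulage cost 34 + fixed 10 = 44.
Compare {D1, D2, D3}: haulage cost 32 + fixed 13 = 45.
Compare {D1, D2, D5}: haulage cost 32 + fixed 14 = 46.
All other subsets cost ≥ 44. Minimum total cost: 43.

43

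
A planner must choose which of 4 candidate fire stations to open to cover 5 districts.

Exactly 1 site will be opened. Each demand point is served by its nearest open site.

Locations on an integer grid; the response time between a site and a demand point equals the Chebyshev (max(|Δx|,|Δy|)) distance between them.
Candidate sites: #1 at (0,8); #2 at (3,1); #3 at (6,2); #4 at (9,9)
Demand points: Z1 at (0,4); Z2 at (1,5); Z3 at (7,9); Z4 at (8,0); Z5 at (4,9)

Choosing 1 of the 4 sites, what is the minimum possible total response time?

26

Open {#1}.
  Z1→#1 4, Z2→#1 3, Z3→#1 7, Z4→#1 8, Z5→#1 4  ⇒ total 26.
Compare {#3}: total 27.
Compare {#2}: total 28.
No size-1 selection does better; minimum is 26.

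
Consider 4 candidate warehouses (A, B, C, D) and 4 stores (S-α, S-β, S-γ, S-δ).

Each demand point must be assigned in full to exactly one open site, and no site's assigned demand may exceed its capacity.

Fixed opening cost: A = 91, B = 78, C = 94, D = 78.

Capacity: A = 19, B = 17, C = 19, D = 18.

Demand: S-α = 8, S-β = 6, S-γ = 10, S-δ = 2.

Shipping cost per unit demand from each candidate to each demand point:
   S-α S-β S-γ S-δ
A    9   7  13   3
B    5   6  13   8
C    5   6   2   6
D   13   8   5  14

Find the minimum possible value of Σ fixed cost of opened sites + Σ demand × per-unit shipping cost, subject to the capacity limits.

Open {B, C}; cheapest assignment that respects the capacities:
  B (cap 17, load 14): S-α, S-β — cost 8×5 + 6×6 = 76
  C (cap 19, load 12): S-γ, S-δ — cost 10×2 + 2×6 = 32
  Shipping 108, fixed 172 → total 280.
  Any other capacity-feasible assignment to {B, C} ships for at least 108.
Compare {A, C}: its best feasible assignment gives total 293.
Compare {B, D}: its best feasible assignment gives total 298.
Every other set of open sites that can feasibly serve all demand totals ≥ 293 even under its best assignment. Minimum: 280.

280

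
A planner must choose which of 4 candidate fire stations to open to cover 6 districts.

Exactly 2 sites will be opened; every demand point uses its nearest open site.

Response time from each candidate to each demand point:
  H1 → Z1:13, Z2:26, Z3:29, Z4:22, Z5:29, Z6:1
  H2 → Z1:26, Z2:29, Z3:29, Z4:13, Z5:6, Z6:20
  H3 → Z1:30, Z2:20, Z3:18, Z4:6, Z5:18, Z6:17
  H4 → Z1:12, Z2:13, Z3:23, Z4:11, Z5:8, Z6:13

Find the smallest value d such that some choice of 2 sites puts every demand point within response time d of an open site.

Open {H3, H4}.
  Farthest demand point is Z3 at response time 18 (to H3); all others are ≤ 18.
With {H1, H3} the worst case is 20.
With {H1, H4} the worst case is 23.
No size-2 selection achieves below 18.

18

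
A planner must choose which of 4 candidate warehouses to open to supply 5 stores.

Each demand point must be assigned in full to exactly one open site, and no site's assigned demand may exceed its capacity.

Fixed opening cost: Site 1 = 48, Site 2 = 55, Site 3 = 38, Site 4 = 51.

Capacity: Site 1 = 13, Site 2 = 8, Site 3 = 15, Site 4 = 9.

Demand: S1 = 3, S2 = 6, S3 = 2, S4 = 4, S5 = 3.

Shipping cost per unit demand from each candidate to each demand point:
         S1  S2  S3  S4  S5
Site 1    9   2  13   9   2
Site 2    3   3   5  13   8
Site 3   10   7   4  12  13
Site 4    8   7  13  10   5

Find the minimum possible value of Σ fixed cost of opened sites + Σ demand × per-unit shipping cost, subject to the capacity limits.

Open {Site 1, Site 2}; cheapest assignment that respects the capacities:
  Site 1 (cap 13, load 13): S2, S4, S5 — cost 6×2 + 4×9 + 3×2 = 54
  Site 2 (cap 8, load 5): S1, S3 — cost 3×3 + 2×5 = 19
  Shipping 73, fixed 103 → total 176.
  Any other capacity-feasible assignment to {Site 1, Site 2} ships for at least 73.
Compare {Site 1, Site 3}: its best feasible assignment gives total 178.
Compare {Site 1, Site 4}: its best feasible assignment gives total 203.
Every other set of open sites that can feasibly serve all demand totals ≥ 178 even under its best assignment. Minimum: 176.

176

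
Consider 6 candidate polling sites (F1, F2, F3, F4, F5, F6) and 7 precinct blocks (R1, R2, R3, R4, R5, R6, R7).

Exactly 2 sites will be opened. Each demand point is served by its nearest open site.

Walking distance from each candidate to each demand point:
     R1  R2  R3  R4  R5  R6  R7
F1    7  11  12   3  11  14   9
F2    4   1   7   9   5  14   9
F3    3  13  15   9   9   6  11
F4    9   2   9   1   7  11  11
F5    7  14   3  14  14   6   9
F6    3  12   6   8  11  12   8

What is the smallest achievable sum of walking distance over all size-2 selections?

Open {F4, F5}.
  R1→F5 7, R2→F4 2, R3→F5 3, R4→F4 1, R5→F4 7, R6→F5 6, R7→F5 9  ⇒ total 35.
Compare {F2, F5}: total 37.
Compare {F2, F4}: total 38.
No size-2 selection does better; minimum is 35.

35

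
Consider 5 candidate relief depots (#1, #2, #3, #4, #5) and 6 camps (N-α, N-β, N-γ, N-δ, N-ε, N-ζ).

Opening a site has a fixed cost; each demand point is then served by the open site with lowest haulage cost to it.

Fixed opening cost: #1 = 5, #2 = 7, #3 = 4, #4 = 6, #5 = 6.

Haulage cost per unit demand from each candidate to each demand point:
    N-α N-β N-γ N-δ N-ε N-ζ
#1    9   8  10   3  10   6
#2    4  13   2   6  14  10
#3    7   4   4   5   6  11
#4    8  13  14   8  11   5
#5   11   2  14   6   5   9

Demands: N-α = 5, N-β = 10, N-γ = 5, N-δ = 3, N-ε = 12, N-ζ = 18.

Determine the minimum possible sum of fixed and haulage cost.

Open {#1, #2, #4, #5}: assign each demand point to its cheapest open site.
  N-α→#2 5×4=20, N-β→#5 10×2=20, N-γ→#2 5×2=10, N-δ→#1 3×3=9, N-ε→#5 12×5=60, N-ζ→#4 18×5=90
  haulage cost 209, fixed 24 → total 233.
Compare {#2, #4, #5}: haulage cost 218 + fixed 19 = 237.
Compare {#1, #2, #3, #4, #5}: haulage cost 209 + fixed 28 = 237.
Compare {#2, #3, #4, #5}: haulage cost 215 + fixed 23 = 238.
All other subsets cost ≥ 237. Minimum total cost: 233.

233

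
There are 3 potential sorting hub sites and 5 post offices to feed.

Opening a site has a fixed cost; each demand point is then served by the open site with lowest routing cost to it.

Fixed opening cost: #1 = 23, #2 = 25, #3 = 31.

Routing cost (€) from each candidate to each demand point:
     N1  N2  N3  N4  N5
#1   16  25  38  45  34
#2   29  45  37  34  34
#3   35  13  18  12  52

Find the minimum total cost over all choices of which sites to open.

147

Open {#1, #3}: assign each demand point to its cheapest open site.
  N1→#1 16, N2→#3 13, N3→#3 18, N4→#3 12, N5→#1 34
  routing cost 93, fixed 54 → total 147.
Compare {#3}: routing cost 130 + fixed 31 = 161.
Compare {#2, #3}: routing cost 106 + fixed 56 = 162.
Compare {#1, #2, #3}: routing cost 93 + fixed 79 = 172.
All other subsets cost ≥ 161. Minimum total cost: 147.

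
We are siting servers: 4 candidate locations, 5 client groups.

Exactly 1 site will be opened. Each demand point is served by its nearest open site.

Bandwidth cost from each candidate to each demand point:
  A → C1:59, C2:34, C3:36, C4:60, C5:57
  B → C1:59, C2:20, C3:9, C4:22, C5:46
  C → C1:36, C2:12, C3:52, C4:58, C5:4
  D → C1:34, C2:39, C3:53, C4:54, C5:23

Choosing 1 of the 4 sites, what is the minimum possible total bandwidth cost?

Open {B}.
  C1→B 59, C2→B 20, C3→B 9, C4→B 22, C5→B 46  ⇒ total 156.
Compare {C}: total 162.
Compare {D}: total 203.
No size-1 selection does better; minimum is 156.

156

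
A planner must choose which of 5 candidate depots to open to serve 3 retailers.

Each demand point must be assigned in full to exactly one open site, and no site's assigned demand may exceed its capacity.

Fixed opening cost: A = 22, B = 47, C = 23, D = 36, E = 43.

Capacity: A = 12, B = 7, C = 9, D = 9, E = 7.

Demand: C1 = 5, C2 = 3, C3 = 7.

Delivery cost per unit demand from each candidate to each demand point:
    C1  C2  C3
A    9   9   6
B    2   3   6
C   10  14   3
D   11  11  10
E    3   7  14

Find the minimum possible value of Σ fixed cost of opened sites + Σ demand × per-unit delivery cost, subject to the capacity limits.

138

Open {A, C}; cheapest assignment that respects the capacities:
  A (cap 12, load 8): C1, C2 — cost 5×9 + 3×9 = 72
  C (cap 9, load 7): C3 — cost 7×3 = 21
  Shipping 93, fixed 45 → total 138.
  Any other capacity-feasible assignment to {A, C} ships for at least 93.
Compare {A, B}: its best feasible assignment gives total 148.
Compare {A, E}: its best feasible assignment gives total 149.
Every other set of open sites that can feasibly serve all demand totals ≥ 148 even under its best assignment. Minimum: 138.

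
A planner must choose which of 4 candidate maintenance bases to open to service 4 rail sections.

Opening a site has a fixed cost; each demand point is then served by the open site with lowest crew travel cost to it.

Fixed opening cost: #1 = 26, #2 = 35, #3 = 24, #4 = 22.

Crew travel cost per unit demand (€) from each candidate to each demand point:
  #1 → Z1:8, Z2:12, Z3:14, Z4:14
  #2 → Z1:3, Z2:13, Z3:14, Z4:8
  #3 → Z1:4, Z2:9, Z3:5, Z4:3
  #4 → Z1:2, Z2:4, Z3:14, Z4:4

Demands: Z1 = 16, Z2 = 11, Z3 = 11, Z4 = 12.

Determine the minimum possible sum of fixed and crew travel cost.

213

Open {#3, #4}: assign each demand point to its cheapest open site.
  Z1→#4 16×2=32, Z2→#4 11×4=44, Z3→#3 11×5=55, Z4→#3 12×3=36
  crew travel cost 167, fixed 46 → total 213.
Compare {#1, #3, #4}: crew travel cost 167 + fixed 72 = 239.
Compare {#2, #3, #4}: crew travel cost 167 + fixed 81 = 248.
Compare {#1, #2, #3, #4}: crew travel cost 167 + fixed 107 = 274.
All other subsets cost ≥ 239. Minimum total cost: 213.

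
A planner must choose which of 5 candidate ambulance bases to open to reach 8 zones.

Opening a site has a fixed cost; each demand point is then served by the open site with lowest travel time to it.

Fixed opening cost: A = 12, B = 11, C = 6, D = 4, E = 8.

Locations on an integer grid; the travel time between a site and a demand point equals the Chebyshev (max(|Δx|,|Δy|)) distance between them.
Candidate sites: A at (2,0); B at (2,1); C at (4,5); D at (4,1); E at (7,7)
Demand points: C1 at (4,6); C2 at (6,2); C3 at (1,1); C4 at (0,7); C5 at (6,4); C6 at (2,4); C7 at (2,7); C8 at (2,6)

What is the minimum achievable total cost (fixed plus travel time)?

Open {C}: assign each demand point to its cheapest open site.
  C1→C 1, C2→C 3, C3→C 4, C4→C 4, C5→C 2, C6→C 2, C7→C 2, C8→C 2
  travel time 20, fixed 6 → total 26.
Compare {C, D}: travel time 18 + fixed 10 = 28.
Compare {B, C}: travel time 17 + fixed 17 = 34.
Compare {C, E}: travel time 20 + fixed 14 = 34.
All other subsets cost ≥ 28. Minimum total cost: 26.

26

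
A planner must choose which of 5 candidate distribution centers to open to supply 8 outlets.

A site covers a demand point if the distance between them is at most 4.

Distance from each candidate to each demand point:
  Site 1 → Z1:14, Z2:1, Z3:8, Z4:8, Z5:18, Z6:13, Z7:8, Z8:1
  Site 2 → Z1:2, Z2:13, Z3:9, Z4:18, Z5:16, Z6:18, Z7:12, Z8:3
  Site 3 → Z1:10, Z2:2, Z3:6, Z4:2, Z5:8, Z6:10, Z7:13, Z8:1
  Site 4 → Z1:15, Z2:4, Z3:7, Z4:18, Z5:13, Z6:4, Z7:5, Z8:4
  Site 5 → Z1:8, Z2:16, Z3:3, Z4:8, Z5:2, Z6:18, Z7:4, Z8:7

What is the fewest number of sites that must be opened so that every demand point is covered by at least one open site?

Coverage sets (demand points within 4 of each site):
  Site 1: {Z2, Z8}
  Site 2: {Z1, Z8}
  Site 3: {Z2, Z4, Z8}
  Site 4: {Z2, Z6, Z8}
  Site 5: {Z3, Z5, Z7}
No 3 sites suffice: every size-3 union leaves at least one demand point uncovered.
But {Site 2, Site 3, Site 4, Site 5} covers everything, so the minimum is 4.

4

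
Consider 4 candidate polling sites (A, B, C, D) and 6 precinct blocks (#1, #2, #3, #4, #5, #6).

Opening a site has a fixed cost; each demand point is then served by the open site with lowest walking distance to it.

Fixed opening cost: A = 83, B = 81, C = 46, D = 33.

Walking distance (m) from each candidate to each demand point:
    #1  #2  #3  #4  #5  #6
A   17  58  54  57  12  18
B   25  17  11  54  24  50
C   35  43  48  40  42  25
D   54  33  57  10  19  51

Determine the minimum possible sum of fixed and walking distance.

246

Open {B, D}: assign each demand point to its cheapest open site.
  #1→B 25, #2→B 17, #3→B 11, #4→D 10, #5→D 19, #6→B 50
  walking distance 132, fixed 114 → total 246.
Compare {C, D}: walking distance 170 + fixed 79 = 249.
Compare {D}: walking distance 224 + fixed 33 = 257.
Compare {A, D}: walking distance 144 + fixed 116 = 260.
All other subsets cost ≥ 249. Minimum total cost: 246.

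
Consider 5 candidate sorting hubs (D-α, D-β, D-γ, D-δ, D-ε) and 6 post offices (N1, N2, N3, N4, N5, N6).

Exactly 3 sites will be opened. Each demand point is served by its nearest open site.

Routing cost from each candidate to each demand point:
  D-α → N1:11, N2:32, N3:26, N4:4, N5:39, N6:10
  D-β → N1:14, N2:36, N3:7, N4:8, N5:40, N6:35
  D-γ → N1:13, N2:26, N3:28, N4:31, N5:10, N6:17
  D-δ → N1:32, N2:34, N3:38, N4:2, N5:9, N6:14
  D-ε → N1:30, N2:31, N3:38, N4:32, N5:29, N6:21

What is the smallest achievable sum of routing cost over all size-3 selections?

Open {D-α, D-β, D-γ}.
  N1→D-α 11, N2→D-γ 26, N3→D-β 7, N4→D-α 4, N5→D-γ 10, N6→D-α 10  ⇒ total 68.
Compare {D-α, D-β, D-δ}: total 71.
Compare {D-β, D-γ, D-δ}: total 71.
No size-3 selection does better; minimum is 68.

68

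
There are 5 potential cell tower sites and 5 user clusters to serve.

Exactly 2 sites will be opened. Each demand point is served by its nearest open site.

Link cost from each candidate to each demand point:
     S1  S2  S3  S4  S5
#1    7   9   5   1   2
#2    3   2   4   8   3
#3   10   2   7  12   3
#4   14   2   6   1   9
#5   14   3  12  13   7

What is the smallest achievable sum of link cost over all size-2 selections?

12

Open {#1, #2}.
  S1→#2 3, S2→#2 2, S3→#2 4, S4→#1 1, S5→#1 2  ⇒ total 12.
Compare {#2, #4}: total 13.
Compare {#1, #3}: total 17.
No size-2 selection does better; minimum is 12.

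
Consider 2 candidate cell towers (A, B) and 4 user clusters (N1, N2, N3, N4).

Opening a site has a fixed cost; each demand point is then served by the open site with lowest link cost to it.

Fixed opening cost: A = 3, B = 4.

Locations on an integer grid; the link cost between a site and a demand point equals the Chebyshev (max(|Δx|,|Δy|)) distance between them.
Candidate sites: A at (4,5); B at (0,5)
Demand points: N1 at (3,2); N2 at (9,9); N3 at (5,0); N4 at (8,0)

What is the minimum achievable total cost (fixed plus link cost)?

Open {A}: assign each demand point to its cheapest open site.
  N1→A 3, N2→A 5, N3→A 5, N4→A 5
  link cost 18, fixed 3 → total 21.
Compare {A, B}: link cost 18 + fixed 7 = 25.
Compare {B}: link cost 25 + fixed 4 = 29.

21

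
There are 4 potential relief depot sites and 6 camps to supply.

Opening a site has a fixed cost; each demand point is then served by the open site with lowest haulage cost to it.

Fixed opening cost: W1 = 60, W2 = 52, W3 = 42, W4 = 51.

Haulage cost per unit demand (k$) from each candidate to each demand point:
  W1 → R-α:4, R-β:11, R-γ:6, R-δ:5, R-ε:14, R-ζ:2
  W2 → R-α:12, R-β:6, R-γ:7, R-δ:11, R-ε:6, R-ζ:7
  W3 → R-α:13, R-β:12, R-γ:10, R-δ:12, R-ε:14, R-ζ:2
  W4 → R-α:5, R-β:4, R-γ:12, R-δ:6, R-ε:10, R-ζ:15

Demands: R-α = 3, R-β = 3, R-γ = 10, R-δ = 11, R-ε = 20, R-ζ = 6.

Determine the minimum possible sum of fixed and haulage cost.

389

Open {W1, W2}: assign each demand point to its cheapest open site.
  R-α→W1 3×4=12, R-β→W2 3×6=18, R-γ→W1 10×6=60, R-δ→W1 11×5=55, R-ε→W2 20×6=120, R-ζ→W1 6×2=12
  haulage cost 277, fixed 112 → total 389.
Compare {W2, W4}: haulage cost 325 + fixed 103 = 428.
Compare {W1, W2, W3}: haulage cost 277 + fixed 154 = 431.
Compare {W1, W2, W4}: haulage cost 271 + fixed 163 = 434.
All other subsets cost ≥ 428. Minimum total cost: 389.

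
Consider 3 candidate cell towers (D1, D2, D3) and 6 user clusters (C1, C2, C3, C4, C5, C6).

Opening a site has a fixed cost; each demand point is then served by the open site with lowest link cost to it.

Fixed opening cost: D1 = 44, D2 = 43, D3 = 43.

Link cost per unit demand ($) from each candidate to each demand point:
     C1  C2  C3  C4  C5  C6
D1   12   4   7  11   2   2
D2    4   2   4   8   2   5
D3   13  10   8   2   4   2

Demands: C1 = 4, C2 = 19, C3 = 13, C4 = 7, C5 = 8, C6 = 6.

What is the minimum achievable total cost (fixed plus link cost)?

234

Open {D2, D3}: assign each demand point to its cheapest open site.
  C1→D2 4×4=16, C2→D2 19×2=38, C3→D2 13×4=52, C4→D3 7×2=14, C5→D2 8×2=16, C6→D3 6×2=12
  link cost 148, fixed 86 → total 234.
Compare {D2}: link cost 208 + fixed 43 = 251.
Compare {D1, D2}: link cost 190 + fixed 87 = 277.
Compare {D1, D2, D3}: link cost 148 + fixed 130 = 278.
All other subsets cost ≥ 251. Minimum total cost: 234.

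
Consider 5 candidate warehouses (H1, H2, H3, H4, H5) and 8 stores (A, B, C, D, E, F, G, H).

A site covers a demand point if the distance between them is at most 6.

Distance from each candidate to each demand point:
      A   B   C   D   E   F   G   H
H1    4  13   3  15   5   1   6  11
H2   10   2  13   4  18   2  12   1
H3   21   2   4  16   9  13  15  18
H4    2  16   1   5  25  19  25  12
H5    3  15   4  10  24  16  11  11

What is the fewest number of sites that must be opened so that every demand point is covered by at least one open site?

2

Coverage sets (demand points within 6 of each site):
  H1: {A, C, E, F, G}
  H2: {B, D, F, H}
  H3: {B, C}
  H4: {A, C, D}
  H5: {A, C}
No single site covers all 8 demand points.
But {H1, H2} covers everything, so the minimum is 2.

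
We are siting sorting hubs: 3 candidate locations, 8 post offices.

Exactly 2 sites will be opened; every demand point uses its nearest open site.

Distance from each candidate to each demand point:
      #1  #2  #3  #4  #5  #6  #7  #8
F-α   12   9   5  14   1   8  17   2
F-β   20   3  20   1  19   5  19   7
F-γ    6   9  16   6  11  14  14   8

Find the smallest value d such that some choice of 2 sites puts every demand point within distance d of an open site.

Open {F-α, F-γ}.
  Farthest demand point is #7 at distance 14 (to F-γ); all others are ≤ 14.
With {F-β, F-γ} the worst case is 16.
With {F-α, F-β} the worst case is 17.
No size-2 selection achieves below 14.

14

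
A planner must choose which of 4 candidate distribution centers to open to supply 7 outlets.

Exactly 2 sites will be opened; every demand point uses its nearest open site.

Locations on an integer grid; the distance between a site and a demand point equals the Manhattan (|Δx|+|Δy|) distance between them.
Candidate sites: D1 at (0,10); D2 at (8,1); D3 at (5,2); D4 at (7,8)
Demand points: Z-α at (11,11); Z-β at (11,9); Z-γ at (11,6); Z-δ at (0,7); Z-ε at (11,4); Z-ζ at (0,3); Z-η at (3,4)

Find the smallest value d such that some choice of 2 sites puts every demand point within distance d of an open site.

8

Open {D1, D4}.
  Farthest demand point is Z-ε at distance 8 (to D4); all others are ≤ 8.
With {D3, D4} the worst case is 8.
With {D2, D4} the worst case is 10.
No size-2 selection achieves below 8.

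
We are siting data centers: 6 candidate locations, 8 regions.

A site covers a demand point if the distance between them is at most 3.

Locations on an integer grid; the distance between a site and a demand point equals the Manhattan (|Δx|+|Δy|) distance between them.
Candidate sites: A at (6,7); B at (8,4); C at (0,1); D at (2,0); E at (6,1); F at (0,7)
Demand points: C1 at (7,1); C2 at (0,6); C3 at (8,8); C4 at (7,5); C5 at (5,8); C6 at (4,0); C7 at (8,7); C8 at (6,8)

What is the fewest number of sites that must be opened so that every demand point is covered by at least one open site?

Coverage sets (demand points within 3 of each site):
  A: {C3, C4, C5, C7, C8}
  B: {C4, C7}
  C: {}
  D: {C6}
  E: {C1, C6}
  F: {C2}
No 2 sites suffice: every size-2 union leaves at least one demand point uncovered.
But {A, E, F} covers everything, so the minimum is 3.

3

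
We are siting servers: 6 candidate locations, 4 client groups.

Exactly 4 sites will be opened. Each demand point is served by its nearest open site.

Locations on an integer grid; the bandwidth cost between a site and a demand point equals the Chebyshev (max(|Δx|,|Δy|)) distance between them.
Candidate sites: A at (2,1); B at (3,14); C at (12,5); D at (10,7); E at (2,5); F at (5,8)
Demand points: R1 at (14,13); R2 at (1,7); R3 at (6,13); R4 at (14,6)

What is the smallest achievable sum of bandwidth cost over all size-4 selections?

13

Open {B, C, D, E}.
  R1→D 6, R2→E 2, R3→B 3, R4→C 2  ⇒ total 13.
Compare {A, B, C, E}: total 15.
Compare {A, B, D, E}: total 15.
No size-4 selection does better; minimum is 13.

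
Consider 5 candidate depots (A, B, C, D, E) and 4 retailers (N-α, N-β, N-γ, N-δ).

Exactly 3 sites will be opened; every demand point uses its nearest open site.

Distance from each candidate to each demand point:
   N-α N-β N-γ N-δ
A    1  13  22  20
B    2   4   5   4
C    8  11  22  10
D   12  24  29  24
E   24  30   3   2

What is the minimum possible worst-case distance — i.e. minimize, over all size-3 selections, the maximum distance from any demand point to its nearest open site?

4

Open {A, B, E}.
  Farthest demand point is N-β at distance 4 (to B); all others are ≤ 4.
With {B, C, E} the worst case is 4.
With {B, D, E} the worst case is 4.
No size-3 selection achieves below 4.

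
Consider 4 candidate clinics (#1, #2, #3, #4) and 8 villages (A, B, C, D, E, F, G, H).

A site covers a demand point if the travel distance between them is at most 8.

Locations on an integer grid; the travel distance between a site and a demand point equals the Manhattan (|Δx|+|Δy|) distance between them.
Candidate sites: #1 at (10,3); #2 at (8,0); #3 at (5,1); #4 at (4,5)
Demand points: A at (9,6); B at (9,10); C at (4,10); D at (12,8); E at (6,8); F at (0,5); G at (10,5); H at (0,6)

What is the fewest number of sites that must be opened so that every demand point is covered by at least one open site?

2

Coverage sets (demand points within 8 of each site):
  #1: {A, B, D, G}
  #2: {A, G}
  #3: {E}
  #4: {A, C, E, F, G, H}
No single site covers all 8 demand points.
But {#1, #4} covers everything, so the minimum is 2.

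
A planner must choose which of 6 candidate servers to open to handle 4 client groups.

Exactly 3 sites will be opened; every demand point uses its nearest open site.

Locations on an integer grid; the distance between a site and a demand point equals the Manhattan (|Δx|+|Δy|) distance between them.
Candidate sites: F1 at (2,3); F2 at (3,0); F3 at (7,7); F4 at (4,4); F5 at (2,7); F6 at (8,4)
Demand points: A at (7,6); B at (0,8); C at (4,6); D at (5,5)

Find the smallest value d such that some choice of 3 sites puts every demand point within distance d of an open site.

3

Open {F3, F4, F5}.
  Farthest demand point is B at distance 3 (to F5); all others are ≤ 3.
With {F4, F5, F6} the worst case is 3.
With {F1, F3, F5} the worst case is 4.
No size-3 selection achieves below 3.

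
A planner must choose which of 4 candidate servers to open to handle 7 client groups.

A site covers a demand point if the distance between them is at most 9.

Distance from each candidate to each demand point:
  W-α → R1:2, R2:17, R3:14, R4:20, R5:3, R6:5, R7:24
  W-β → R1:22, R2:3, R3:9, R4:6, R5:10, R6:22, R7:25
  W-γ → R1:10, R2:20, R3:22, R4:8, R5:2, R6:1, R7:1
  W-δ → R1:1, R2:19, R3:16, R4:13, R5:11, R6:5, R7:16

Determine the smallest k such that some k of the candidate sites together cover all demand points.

3

Coverage sets (demand points within 9 of each site):
  W-α: {R1, R5, R6}
  W-β: {R2, R3, R4}
  W-γ: {R4, R5, R6, R7}
  W-δ: {R1, R6}
No 2 sites suffice: every size-2 union leaves at least one demand point uncovered.
But {W-α, W-β, W-γ} covers everything, so the minimum is 3.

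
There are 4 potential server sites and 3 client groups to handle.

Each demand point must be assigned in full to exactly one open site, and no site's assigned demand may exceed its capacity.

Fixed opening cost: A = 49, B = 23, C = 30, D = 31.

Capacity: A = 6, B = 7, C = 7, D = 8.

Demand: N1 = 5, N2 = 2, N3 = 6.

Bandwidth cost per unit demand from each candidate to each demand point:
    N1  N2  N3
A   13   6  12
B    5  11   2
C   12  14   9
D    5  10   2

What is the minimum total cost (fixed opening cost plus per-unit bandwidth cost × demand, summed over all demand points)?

111

Open {B, D}; cheapest assignment that respects the capacities:
  B (cap 7, load 6): N3 — cost 6×2 = 12
  D (cap 8, load 7): N1, N2 — cost 5×5 + 2×10 = 45
  Shipping 57, fixed 54 → total 111.
  Any other capacity-feasible assignment to {B, D} ships for at least 57.
Compare {B, C, D}: its best feasible assignment gives total 141.
Compare {A, B, D}: its best feasible assignment gives total 152.
Every other set of open sites that can feasibly serve all demand totals ≥ 141 even under its best assignment. Minimum: 111.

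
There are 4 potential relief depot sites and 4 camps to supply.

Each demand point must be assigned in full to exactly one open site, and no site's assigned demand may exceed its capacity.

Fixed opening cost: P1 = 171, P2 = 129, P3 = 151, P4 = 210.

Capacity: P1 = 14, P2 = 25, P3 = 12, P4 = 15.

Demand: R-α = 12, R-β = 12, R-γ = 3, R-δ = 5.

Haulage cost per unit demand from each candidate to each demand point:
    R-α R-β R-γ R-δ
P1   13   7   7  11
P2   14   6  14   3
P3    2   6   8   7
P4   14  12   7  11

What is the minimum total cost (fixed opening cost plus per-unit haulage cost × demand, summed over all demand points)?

433

Open {P2, P3}; cheapest assignment that respects the capacities:
  P2 (cap 25, load 20): R-β, R-γ, R-δ — cost 12×6 + 3×14 + 5×3 = 129
  P3 (cap 12, load 12): R-α — cost 12×2 = 24
  Shipping 153, fixed 280 → total 433.
  Any other capacity-feasible assignment to {P2, P3} ships for at least 153.
Compare {P1, P2, P3}: its best feasible assignment gives total 583.
Compare {P1, P2}: its best feasible assignment gives total 585.
Every other set of open sites that can feasibly serve all demand totals ≥ 583 even under its best assignment. Minimum: 433.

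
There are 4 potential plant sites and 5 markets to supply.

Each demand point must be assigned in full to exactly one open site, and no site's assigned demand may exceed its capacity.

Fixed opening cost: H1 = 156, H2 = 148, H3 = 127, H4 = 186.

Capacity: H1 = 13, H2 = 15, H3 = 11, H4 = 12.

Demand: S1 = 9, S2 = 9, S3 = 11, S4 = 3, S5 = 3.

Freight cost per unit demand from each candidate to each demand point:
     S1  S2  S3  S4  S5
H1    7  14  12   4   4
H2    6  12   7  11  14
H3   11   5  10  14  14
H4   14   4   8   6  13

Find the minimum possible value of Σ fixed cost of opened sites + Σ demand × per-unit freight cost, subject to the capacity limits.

661

Open {H1, H2, H3}; cheapest assignment that respects the capacities:
  H1 (cap 13, load 12): S1, S5 — cost 9×7 + 3×4 = 75
  H2 (cap 15, load 14): S3, S4 — cost 11×7 + 3×11 = 110
  H3 (cap 11, load 9): S2 — cost 9×5 = 45
  Shipping 230, fixed 431 → total 661.
  Any other capacity-feasible assignment to {H1, H2, H3} ships for at least 230.
Compare {H1, H2, H4}: its best feasible assignment gives total 696.
Compare {H1, H3, H4}: its best feasible assignment gives total 708.
Every other set of open sites that can feasibly serve all demand totals ≥ 696 even under its best assignment. Minimum: 661.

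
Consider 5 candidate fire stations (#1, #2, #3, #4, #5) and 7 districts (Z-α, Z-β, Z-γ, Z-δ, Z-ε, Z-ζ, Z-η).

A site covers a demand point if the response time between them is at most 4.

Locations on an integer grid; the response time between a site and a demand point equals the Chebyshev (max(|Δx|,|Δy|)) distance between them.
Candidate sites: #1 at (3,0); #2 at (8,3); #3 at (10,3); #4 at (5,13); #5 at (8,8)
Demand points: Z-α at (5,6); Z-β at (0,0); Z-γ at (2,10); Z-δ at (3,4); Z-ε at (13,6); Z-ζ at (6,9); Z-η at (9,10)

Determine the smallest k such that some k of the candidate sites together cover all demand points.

Coverage sets (demand points within 4 of each site):
  #1: {Z-β, Z-δ}
  #2: {Z-α}
  #3: {Z-ε}
  #4: {Z-γ, Z-ζ, Z-η}
  #5: {Z-α, Z-ζ, Z-η}
No 3 sites suffice: every size-3 union leaves at least one demand point uncovered.
But {#1, #2, #3, #4} covers everything, so the minimum is 4.

4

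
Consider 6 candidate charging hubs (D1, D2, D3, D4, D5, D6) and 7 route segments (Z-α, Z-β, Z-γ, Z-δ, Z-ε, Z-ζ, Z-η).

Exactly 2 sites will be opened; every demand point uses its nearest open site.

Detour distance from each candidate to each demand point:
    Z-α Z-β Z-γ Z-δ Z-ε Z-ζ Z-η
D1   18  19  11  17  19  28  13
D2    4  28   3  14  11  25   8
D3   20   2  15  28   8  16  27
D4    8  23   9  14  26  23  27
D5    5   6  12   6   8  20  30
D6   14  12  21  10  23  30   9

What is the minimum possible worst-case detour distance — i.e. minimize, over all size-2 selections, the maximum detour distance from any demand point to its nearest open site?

Open {D2, D3}.
  Farthest demand point is Z-ζ at detour distance 16 (to D3); all others are ≤ 16.
With {D3, D6} the worst case is 16.
With {D1, D3} the worst case is 18.
No size-2 selection achieves below 16.

16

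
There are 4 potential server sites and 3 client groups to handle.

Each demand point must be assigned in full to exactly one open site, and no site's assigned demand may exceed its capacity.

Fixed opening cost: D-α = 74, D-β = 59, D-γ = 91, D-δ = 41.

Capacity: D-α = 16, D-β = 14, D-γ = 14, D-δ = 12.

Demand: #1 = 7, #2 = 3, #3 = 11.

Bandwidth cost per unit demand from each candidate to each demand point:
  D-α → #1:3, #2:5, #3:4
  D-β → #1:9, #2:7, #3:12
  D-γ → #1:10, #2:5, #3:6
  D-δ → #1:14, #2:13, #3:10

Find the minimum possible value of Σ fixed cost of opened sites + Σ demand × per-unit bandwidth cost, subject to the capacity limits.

255

Open {D-α, D-β}; cheapest assignment that respects the capacities:
  D-α (cap 16, load 14): #2, #3 — cost 3×5 + 11×4 = 59
  D-β (cap 14, load 7): #1 — cost 7×9 = 63
  Shipping 122, fixed 133 → total 255.
  Any other capacity-feasible assignment to {D-α, D-β} ships for at least 122.
Compare {D-α, D-δ}: its best feasible assignment gives total 261.
Compare {D-α, D-γ}: its best feasible assignment gives total 267.
Every other set of open sites that can feasibly serve all demand totals ≥ 261 even under its best assignment. Minimum: 255.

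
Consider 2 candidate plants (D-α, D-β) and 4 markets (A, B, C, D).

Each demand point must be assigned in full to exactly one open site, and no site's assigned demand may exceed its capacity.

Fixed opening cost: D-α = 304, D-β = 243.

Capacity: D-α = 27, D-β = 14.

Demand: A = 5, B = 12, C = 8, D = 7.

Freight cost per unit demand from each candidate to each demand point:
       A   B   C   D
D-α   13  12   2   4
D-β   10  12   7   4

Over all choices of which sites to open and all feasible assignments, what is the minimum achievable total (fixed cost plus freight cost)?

785

Open {D-α, D-β}; cheapest assignment that respects the capacities:
  D-α (cap 27, load 27): B, C, D — cost 12×12 + 8×2 + 7×4 = 188
  D-β (cap 14, load 5): A — cost 5×10 = 50
  Shipping 238, fixed 547 → total 785.
  Any other capacity-feasible assignment to {D-α, D-β} ships for at least 238.
Total demand is 32 and no other set of sites has combined capacity ≥ 32, so {D-α, D-β} is the only feasible choice of open sites. Minimum: 785.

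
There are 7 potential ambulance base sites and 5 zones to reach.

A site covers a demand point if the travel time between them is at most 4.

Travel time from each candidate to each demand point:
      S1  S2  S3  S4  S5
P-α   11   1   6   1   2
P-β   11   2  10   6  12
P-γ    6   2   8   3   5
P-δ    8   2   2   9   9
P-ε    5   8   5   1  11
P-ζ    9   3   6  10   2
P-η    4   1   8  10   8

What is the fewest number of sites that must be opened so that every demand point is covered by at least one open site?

3

Coverage sets (demand points within 4 of each site):
  P-α: {S2, S4, S5}
  P-β: {S2}
  P-γ: {S2, S4}
  P-δ: {S2, S3}
  P-ε: {S4}
  P-ζ: {S2, S5}
  P-η: {S1, S2}
No 2 sites suffice: every size-2 union leaves at least one demand point uncovered.
But {P-α, P-δ, P-η} covers everything, so the minimum is 3.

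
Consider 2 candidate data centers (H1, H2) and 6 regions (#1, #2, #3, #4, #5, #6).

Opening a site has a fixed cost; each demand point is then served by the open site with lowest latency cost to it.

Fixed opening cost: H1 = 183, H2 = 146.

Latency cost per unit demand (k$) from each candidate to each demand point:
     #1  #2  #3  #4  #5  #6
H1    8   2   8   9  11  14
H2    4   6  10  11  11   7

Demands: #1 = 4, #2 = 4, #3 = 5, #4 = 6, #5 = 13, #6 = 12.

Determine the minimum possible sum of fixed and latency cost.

Open {H2}: assign each demand point to its cheapest open site.
  #1→H2 4×4=16, #2→H2 4×6=24, #3→H2 5×10=50, #4→H2 6×11=66, #5→H2 13×11=143, #6→H2 12×7=84
  latency cost 383, fixed 146 → total 529.
Compare {H1}: latency cost 445 + fixed 183 = 628.
Compare {H1, H2}: latency cost 345 + fixed 329 = 674.

529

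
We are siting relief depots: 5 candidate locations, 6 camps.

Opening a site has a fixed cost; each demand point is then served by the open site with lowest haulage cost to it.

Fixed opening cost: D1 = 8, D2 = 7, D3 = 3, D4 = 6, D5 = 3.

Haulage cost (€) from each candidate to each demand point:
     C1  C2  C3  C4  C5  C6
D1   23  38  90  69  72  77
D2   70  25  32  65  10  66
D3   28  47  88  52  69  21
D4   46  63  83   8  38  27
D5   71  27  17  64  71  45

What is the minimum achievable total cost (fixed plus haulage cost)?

128

Open {D2, D3, D4, D5}: assign each demand point to its cheapest open site.
  C1→D3 28, C2→D2 25, C3→D5 17, C4→D4 8, C5→D2 10, C6→D3 21
  haulage cost 109, fixed 19 → total 128.
Compare {D1, D2, D3, D4, D5}: haulage cost 104 + fixed 27 = 131.
Compare {D1, D2, D4, D5}: haulage cost 110 + fixed 24 = 134.
Compare {D2, D3, D4}: haulage cost 124 + fixed 16 = 140.
All other subsets cost ≥ 131. Minimum total cost: 128.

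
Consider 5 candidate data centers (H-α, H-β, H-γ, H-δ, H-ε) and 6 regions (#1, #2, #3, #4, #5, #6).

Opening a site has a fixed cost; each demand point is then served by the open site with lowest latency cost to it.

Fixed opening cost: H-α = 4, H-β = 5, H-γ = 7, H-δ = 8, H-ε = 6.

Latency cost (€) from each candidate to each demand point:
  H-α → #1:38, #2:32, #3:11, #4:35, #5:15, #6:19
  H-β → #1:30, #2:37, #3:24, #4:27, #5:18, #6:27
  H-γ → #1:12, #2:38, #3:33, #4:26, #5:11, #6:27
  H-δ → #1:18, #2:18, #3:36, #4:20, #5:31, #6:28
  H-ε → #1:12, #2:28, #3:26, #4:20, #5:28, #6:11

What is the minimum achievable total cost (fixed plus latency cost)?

105

Open {H-α, H-δ, H-ε}: assign each demand point to its cheapest open site.
  #1→H-ε 12, #2→H-δ 18, #3→H-α 11, #4→H-δ 20, #5→H-α 15, #6→H-ε 11
  latency cost 87, fixed 18 → total 105.
Compare {H-α, H-ε}: latency cost 97 + fixed 10 = 107.
Compare {H-α, H-γ, H-δ, H-ε}: latency cost 83 + fixed 25 = 108.
Compare {H-α, H-γ, H-δ}: latency cost 91 + fixed 19 = 110.
All other subsets cost ≥ 107. Minimum total cost: 105.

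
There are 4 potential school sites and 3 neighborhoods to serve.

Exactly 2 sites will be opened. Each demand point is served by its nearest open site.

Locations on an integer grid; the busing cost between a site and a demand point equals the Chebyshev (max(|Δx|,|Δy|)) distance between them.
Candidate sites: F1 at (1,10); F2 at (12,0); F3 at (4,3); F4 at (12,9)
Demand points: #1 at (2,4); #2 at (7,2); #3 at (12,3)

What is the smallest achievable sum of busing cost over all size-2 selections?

Open {F2, F3}.
  #1→F3 2, #2→F3 3, #3→F2 3  ⇒ total 8.
Compare {F3, F4}: total 11.
Compare {F1, F3}: total 13.
No size-2 selection does better; minimum is 8.

8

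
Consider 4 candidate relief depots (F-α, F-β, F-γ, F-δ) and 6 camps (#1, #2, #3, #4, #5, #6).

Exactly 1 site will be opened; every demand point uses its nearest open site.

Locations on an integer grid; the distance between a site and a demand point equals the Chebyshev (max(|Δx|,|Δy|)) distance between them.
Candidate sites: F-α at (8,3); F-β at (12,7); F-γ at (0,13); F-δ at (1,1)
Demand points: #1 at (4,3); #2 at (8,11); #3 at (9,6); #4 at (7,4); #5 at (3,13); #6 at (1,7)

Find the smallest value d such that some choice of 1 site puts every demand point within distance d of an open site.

Open {F-α}.
  Farthest demand point is #5 at distance 10 (to F-α); all others are ≤ 10.
With {F-γ} the worst case is 10.
With {F-β} the worst case is 11.
No size-1 selection achieves below 10.

10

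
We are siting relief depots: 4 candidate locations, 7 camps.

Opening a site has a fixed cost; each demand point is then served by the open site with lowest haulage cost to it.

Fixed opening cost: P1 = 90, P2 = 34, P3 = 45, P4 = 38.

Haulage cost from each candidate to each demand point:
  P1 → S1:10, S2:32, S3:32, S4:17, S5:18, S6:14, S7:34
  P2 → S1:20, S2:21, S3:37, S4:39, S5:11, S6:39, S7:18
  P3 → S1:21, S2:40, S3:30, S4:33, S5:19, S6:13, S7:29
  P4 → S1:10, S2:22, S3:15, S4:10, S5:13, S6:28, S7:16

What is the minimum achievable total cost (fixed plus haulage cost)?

152

Open {P4}: assign each demand point to its cheapest open site.
  S1→P4 10, S2→P4 22, S3→P4 15, S4→P4 10, S5→P4 13, S6→P4 28, S7→P4 16
  haulage cost 114, fixed 38 → total 152.
Compare {P3, P4}: haulage cost 99 + fixed 83 = 182.
Compare {P2, P4}: haulage cost 111 + fixed 72 = 183.
Compare {P2, P3, P4}: haulage cost 96 + fixed 117 = 213.
All other subsets cost ≥ 182. Minimum total cost: 152.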